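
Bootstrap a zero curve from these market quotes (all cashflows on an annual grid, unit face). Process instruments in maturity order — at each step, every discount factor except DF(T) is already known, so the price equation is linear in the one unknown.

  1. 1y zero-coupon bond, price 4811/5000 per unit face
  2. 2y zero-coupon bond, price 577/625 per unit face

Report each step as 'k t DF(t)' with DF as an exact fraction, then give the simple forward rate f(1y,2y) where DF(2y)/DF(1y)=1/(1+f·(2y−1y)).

1 1 4811/5000
2 2 577/625
f(1y,2y) = ((4811/5000)/(577/625) − 1)/(1) = 195/4616 ≈ 4.2244%

step 1 [1y] zero: DF = P = 4811/5000 ≈ 0.962200
step 2 [2y] zero: DF = P = 577/625 ≈ 0.923200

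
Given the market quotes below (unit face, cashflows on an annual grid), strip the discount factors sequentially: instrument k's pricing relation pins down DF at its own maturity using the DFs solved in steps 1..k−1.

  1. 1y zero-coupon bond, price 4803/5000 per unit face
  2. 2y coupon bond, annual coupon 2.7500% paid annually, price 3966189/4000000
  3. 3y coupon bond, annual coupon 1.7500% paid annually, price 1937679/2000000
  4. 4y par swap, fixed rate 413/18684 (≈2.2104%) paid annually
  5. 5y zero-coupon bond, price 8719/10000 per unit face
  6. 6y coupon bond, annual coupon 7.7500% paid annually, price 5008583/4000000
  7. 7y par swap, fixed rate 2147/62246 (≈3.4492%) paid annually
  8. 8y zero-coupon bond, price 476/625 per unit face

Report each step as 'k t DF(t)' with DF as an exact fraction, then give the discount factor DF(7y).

step 1 [1y] zero: DF = P = 4803/5000 ≈ 0.960600
step 2 [2y] bond c/1=11/400: DF=(3966189/4000000 − 11/400·(0.960600))/(1+11/400) = 9393/10000 ≈ 0.939300
step 3 [3y] bond c/1=7/400: DF=(1937679/2000000 − 7/400·(0.960600+0.939300))/(1+7/400) = 1839/2000 ≈ 0.919500
step 4 [4y] swap r/1=413/18684: DF=(1 − 413/18684·(0.960600+0.939300+0.919500))/(1+413/18684) = 4587/5000 ≈ 0.917400
step 5 [5y] zero: DF = P = 8719/10000 ≈ 0.871900
step 6 [6y] bond c/1=31/400: DF=(5008583/4000000 − 31/400·(0.960600+0.939300+0.919500+0.917400+0.871900))/(1+31/400) = 4153/5000 ≈ 0.830600
step 7 [7y] swap r/1=2147/62246: DF=(1 − 2147/62246·(0.960600+0.939300+0.919500+0.917400+0.871900+0.830600))/(1+2147/62246) = 7853/10000 ≈ 0.785300
step 8 [8y] zero: DF = P = 476/625 ≈ 0.761600

1 1 4803/5000
2 2 9393/10000
3 3 1839/2000
4 4 4587/5000
5 5 8719/10000
6 6 4153/5000
7 7 7853/10000
8 8 476/625
DF(7y) = 7853/10000 ≈ 0.785300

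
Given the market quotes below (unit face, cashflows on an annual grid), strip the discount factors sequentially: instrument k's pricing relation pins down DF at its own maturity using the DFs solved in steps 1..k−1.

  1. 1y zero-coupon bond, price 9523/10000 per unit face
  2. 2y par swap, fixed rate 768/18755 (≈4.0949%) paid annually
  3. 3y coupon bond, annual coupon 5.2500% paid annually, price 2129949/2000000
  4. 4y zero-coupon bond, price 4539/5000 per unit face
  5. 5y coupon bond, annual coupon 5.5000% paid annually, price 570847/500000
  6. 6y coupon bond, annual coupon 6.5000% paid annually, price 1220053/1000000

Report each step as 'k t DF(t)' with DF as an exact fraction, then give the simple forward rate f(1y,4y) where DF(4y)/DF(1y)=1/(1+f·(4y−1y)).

1 1 9523/10000
2 2 577/625
3 3 9183/10000
4 4 4539/5000
5 5 2223/2500
6 6 4327/5000
f(1y,4y) = ((9523/10000)/(4539/5000) − 1)/(3) = 5/306 ≈ 1.6340%

step 1 [1y] zero: DF = P = 9523/10000 ≈ 0.952300
step 2 [2y] swap r/1=768/18755: DF=(1 − 768/18755·(0.952300))/(1+768/18755) = 577/625 ≈ 0.923200
step 3 [3y] bond c/1=21/400: DF=(2129949/2000000 − 21/400·(0.952300+0.923200))/(1+21/400) = 9183/10000 ≈ 0.918300
step 4 [4y] zero: DF = P = 4539/5000 ≈ 0.907800
step 5 [5y] bond c/1=11/200: DF=(570847/500000 − 11/200·(0.952300+0.923200+0.918300+0.907800))/(1+11/200) = 2223/2500 ≈ 0.889200
step 6 [6y] bond c/1=13/200: DF=(1220053/1000000 − 13/200·(0.952300+0.923200+0.918300+0.907800+0.889200))/(1+13/200) = 4327/5000 ≈ 0.865400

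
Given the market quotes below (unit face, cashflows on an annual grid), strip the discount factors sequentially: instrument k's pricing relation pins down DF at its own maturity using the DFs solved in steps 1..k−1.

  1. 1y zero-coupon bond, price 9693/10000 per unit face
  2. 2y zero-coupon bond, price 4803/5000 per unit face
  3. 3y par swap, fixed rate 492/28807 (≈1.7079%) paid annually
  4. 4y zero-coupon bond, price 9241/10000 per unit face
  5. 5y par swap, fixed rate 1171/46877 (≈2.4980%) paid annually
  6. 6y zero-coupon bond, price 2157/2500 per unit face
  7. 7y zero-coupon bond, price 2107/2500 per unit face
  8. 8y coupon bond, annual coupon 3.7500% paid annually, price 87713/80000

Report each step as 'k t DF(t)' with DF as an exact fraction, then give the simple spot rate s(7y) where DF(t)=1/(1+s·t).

step 1 [1y] zero: DF = P = 9693/10000 ≈ 0.969300
step 2 [2y] zero: DF = P = 4803/5000 ≈ 0.960600
step 3 [3y] swap r/1=492/28807: DF=(1 − 492/28807·(0.969300+0.960600))/(1+492/28807) = 2377/2500 ≈ 0.950800
step 4 [4y] zero: DF = P = 9241/10000 ≈ 0.924100
step 5 [5y] swap r/1=1171/46877: DF=(1 − 1171/46877·(0.969300+0.960600+0.950800+0.924100))/(1+1171/46877) = 8829/10000 ≈ 0.882900
step 6 [6y] zero: DF = P = 2157/2500 ≈ 0.862800
step 7 [7y] zero: DF = P = 2107/2500 ≈ 0.842800
step 8 [8y] bond c/1=3/80: DF=(87713/80000 − 3/80·(0.969300+0.960600+0.950800+0.924100+0.882900+0.862800+0.842800))/(1+3/80) = 8257/10000 ≈ 0.825700

1 1 9693/10000
2 2 4803/5000
3 3 2377/2500
4 4 9241/10000
5 5 8829/10000
6 6 2157/2500
7 7 2107/2500
8 8 8257/10000
s(7y) = (1/(2107/2500) − 1)/(7) = 393/14749 ≈ 2.6646%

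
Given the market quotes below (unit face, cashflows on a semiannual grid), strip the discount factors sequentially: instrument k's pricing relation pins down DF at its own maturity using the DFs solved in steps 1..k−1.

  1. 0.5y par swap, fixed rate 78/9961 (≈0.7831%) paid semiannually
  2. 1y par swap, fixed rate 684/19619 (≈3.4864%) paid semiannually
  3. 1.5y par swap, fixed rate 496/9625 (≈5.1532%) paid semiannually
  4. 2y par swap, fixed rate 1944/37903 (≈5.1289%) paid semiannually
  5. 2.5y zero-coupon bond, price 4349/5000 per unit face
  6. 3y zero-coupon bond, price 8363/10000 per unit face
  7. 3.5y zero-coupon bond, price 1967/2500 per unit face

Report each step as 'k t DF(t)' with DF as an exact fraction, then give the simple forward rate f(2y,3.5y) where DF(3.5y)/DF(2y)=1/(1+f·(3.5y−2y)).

step 1 [0.5y] swap r/2=39/9961: DF=(1 − 39/9961·(0))/(1+39/9961) = 9961/10000 ≈ 0.996100
step 2 [1y] swap r/2=342/19619: DF=(1 − 342/19619·(0.996100))/(1+342/19619) = 4829/5000 ≈ 0.965800
step 3 [1.5y] swap r/2=248/9625: DF=(1 − 248/9625·(0.996100+0.965800))/(1+248/9625) = 1157/1250 ≈ 0.925600
step 4 [2y] swap r/2=972/37903: DF=(1 − 972/37903·(0.996100+0.965800+0.925600))/(1+972/37903) = 2257/2500 ≈ 0.902800
step 5 [2.5y] zero: DF = P = 4349/5000 ≈ 0.869800
step 6 [3y] zero: DF = P = 8363/10000 ≈ 0.836300
step 7 [3.5y] zero: DF = P = 1967/2500 ≈ 0.786800

1 1/2 9961/10000
2 1 4829/5000
3 3/2 1157/1250
4 2 2257/2500
5 5/2 4349/5000
6 3 8363/10000
7 7/2 1967/2500
f(2y,3.5y) = ((2257/2500)/(1967/2500) − 1)/(3/2) = 580/5901 ≈ 9.8288%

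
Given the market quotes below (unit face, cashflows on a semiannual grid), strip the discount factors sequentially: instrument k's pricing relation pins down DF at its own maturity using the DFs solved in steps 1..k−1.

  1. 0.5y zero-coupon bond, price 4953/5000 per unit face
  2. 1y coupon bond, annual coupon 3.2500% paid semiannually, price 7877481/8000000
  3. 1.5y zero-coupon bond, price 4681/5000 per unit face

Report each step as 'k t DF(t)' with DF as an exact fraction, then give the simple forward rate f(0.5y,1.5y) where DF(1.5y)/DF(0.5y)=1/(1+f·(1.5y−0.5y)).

step 1 [0.5y] zero: DF = P = 4953/5000 ≈ 0.990600
step 2 [1y] bond c/2=13/800: DF=(7877481/8000000 − 13/800·(0.990600))/(1+13/800) = 9531/10000 ≈ 0.953100
step 3 [1.5y] zero: DF = P = 4681/5000 ≈ 0.936200

1 1/2 4953/5000
2 1 9531/10000
3 3/2 4681/5000
f(0.5y,1.5y) = ((4953/5000)/(4681/5000) − 1)/(1) = 272/4681 ≈ 5.8107%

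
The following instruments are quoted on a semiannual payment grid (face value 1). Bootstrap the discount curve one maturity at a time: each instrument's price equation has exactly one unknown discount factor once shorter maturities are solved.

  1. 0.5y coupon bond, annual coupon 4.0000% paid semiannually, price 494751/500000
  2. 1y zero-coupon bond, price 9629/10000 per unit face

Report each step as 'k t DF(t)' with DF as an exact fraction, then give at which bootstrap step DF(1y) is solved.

1 1/2 9701/10000
2 1 9629/10000
DF(1y) is solved at step 2

step 1 [0.5y] bond c/2=1/50: DF=(494751/500000 − 1/50·(0))/(1+1/50) = 9701/10000 ≈ 0.970100
step 2 [1y] zero: DF = P = 9629/10000 ≈ 0.962900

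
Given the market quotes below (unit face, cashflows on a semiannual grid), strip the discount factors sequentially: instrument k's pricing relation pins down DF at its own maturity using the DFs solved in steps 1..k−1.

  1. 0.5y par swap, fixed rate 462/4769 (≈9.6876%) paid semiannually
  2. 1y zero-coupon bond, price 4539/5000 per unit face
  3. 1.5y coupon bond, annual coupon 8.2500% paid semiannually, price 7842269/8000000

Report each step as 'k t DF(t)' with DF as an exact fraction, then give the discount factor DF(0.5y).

1 1/2 4769/5000
2 1 4539/5000
3 3/2 8677/10000
DF(0.5y) = 4769/5000 ≈ 0.953800

step 1 [0.5y] swap r/2=231/4769: DF=(1 − 231/4769·(0))/(1+231/4769) = 4769/5000 ≈ 0.953800
step 2 [1y] zero: DF = P = 4539/5000 ≈ 0.907800
step 3 [1.5y] bond c/2=33/800: DF=(7842269/8000000 − 33/800·(0.953800+0.907800))/(1+33/800) = 8677/10000 ≈ 0.867700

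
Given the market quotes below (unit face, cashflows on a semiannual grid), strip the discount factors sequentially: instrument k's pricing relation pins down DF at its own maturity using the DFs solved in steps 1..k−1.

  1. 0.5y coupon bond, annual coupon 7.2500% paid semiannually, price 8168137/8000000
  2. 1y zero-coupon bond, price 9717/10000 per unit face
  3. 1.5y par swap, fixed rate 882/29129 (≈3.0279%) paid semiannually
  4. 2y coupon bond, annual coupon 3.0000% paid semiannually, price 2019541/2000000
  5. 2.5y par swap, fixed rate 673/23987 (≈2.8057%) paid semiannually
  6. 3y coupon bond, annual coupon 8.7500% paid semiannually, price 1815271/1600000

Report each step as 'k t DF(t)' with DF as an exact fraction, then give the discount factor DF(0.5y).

step 1 [0.5y] bond c/2=29/800: DF=(8168137/8000000 − 29/800·(0))/(1+29/800) = 9853/10000 ≈ 0.985300
step 2 [1y] zero: DF = P = 9717/10000 ≈ 0.971700
step 3 [1.5y] swap r/2=441/29129: DF=(1 − 441/29129·(0.985300+0.971700))/(1+441/29129) = 9559/10000 ≈ 0.955900
step 4 [2y] bond c/2=3/200: DF=(2019541/2000000 − 3/200·(0.985300+0.971700+0.955900))/(1+3/200) = 4759/5000 ≈ 0.951800
step 5 [2.5y] swap r/2=673/47974: DF=(1 − 673/47974·(0.985300+0.971700+0.955900+0.951800))/(1+673/47974) = 9327/10000 ≈ 0.932700
step 6 [3y] bond c/2=7/160: DF=(1815271/1600000 − 7/160·(0.985300+0.971700+0.955900+0.951800+0.932700))/(1+7/160) = 8859/10000 ≈ 0.885900

1 1/2 9853/10000
2 1 9717/10000
3 3/2 9559/10000
4 2 4759/5000
5 5/2 9327/10000
6 3 8859/10000
DF(0.5y) = 9853/10000 ≈ 0.985300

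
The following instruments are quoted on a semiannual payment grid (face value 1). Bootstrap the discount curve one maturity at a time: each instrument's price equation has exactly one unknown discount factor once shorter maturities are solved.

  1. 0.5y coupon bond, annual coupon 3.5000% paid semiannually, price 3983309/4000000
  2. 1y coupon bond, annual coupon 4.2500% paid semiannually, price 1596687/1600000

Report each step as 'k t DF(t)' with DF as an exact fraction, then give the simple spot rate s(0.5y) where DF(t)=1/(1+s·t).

1 1/2 9787/10000
2 1 598/625
s(0.5y) = (1/(9787/10000) − 1)/(1/2) = 426/9787 ≈ 4.3527%

step 1 [0.5y] bond c/2=7/400: DF=(3983309/4000000 − 7/400·(0))/(1+7/400) = 9787/10000 ≈ 0.978700
step 2 [1y] bond c/2=17/800: DF=(1596687/1600000 − 17/800·(0.978700))/(1+17/800) = 598/625 ≈ 0.956800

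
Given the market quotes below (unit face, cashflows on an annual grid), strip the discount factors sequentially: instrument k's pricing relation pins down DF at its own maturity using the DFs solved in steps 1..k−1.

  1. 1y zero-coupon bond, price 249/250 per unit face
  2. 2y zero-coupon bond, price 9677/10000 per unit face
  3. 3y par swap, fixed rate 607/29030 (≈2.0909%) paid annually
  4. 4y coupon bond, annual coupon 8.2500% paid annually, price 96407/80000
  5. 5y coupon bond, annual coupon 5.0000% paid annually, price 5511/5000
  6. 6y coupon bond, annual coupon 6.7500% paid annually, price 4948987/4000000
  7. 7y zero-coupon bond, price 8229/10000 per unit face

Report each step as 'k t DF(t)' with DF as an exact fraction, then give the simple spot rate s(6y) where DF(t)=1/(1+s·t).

1 1 249/250
2 2 9677/10000
3 3 9393/10000
4 4 223/250
5 5 869/1000
6 6 8641/10000
7 7 8229/10000
s(6y) = (1/(8641/10000) − 1)/(6) = 453/17282 ≈ 2.6212%

step 1 [1y] zero: DF = P = 249/250 ≈ 0.996000
step 2 [2y] zero: DF = P = 9677/10000 ≈ 0.967700
step 3 [3y] swap r/1=607/29030: DF=(1 − 607/29030·(0.996000+0.967700))/(1+607/29030) = 9393/10000 ≈ 0.939300
step 4 [4y] bond c/1=33/400: DF=(96407/80000 − 33/400·(0.996000+0.967700+0.939300))/(1+33/400) = 223/250 ≈ 0.892000
step 5 [5y] bond c/1=1/20: DF=(5511/5000 − 1/20·(0.996000+0.967700+0.939300+0.892000))/(1+1/20) = 869/1000 ≈ 0.869000
step 6 [6y] bond c/1=27/400: DF=(4948987/4000000 − 27/400·(0.996000+0.967700+0.939300+0.892000+0.869000))/(1+27/400) = 8641/10000 ≈ 0.864100
step 7 [7y] zero: DF = P = 8229/10000 ≈ 0.822900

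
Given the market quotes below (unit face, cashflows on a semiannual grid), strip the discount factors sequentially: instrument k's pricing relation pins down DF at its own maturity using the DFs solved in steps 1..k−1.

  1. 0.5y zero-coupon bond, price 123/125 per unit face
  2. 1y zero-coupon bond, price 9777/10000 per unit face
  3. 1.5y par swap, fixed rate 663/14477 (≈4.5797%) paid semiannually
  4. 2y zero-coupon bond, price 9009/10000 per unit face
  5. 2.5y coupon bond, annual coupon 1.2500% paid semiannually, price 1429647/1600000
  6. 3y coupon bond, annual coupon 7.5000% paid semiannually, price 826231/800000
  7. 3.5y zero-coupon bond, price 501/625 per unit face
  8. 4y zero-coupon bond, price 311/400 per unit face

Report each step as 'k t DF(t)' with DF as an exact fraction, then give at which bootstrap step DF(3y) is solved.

1 1/2 123/125
2 1 9777/10000
3 3/2 9337/10000
4 2 9009/10000
5 5/2 2161/2500
6 3 827/1000
7 7/2 501/625
8 4 311/400
DF(3y) is solved at step 6

step 1 [0.5y] zero: DF = P = 123/125 ≈ 0.984000
step 2 [1y] zero: DF = P = 9777/10000 ≈ 0.977700
step 3 [1.5y] swap r/2=663/28954: DF=(1 − 663/28954·(0.984000+0.977700))/(1+663/28954) = 9337/10000 ≈ 0.933700
step 4 [2y] zero: DF = P = 9009/10000 ≈ 0.900900
step 5 [2.5y] bond c/2=1/160: DF=(1429647/1600000 − 1/160·(0.984000+0.977700+0.933700+0.900900))/(1+1/160) = 2161/2500 ≈ 0.864400
step 6 [3y] bond c/2=3/80: DF=(826231/800000 − 3/80·(0.984000+0.977700+0.933700+0.900900+0.864400))/(1+3/80) = 827/1000 ≈ 0.827000
step 7 [3.5y] zero: DF = P = 501/625 ≈ 0.801600
step 8 [4y] zero: DF = P = 311/400 ≈ 0.777500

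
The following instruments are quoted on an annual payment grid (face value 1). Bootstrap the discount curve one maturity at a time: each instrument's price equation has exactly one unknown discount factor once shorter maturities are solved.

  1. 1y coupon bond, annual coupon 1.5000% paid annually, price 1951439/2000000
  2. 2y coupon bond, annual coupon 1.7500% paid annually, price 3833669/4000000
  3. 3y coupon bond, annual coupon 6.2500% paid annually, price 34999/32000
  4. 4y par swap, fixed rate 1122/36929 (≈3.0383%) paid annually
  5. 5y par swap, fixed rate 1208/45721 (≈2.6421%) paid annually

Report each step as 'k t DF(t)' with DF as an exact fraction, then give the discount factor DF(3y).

step 1 [1y] bond c/1=3/200: DF=(1951439/2000000 − 3/200·(0))/(1+3/200) = 9613/10000 ≈ 0.961300
step 2 [2y] bond c/1=7/400: DF=(3833669/4000000 − 7/400·(0.961300))/(1+7/400) = 4627/5000 ≈ 0.925400
step 3 [3y] bond c/1=1/16: DF=(34999/32000 − 1/16·(0.961300+0.925400))/(1+1/16) = 574/625 ≈ 0.918400
step 4 [4y] swap r/1=1122/36929: DF=(1 − 1122/36929·(0.961300+0.925400+0.918400))/(1+1122/36929) = 4439/5000 ≈ 0.887800
step 5 [5y] swap r/1=1208/45721: DF=(1 − 1208/45721·(0.961300+0.925400+0.918400+0.887800))/(1+1208/45721) = 1099/1250 ≈ 0.879200

1 1 9613/10000
2 2 4627/5000
3 3 574/625
4 4 4439/5000
5 5 1099/1250
DF(3y) = 574/625 ≈ 0.918400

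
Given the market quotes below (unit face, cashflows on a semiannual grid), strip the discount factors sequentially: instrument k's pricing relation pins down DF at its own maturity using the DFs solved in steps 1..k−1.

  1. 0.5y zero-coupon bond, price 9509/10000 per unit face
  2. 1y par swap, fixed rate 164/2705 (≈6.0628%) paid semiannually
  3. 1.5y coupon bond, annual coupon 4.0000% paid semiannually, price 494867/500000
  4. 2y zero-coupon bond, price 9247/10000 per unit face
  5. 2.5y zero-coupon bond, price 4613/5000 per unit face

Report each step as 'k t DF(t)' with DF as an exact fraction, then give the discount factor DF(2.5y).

step 1 [0.5y] zero: DF = P = 9509/10000 ≈ 0.950900
step 2 [1y] swap r/2=82/2705: DF=(1 − 82/2705·(0.950900))/(1+82/2705) = 4713/5000 ≈ 0.942600
step 3 [1.5y] bond c/2=1/50: DF=(494867/500000 − 1/50·(0.950900+0.942600))/(1+1/50) = 2333/2500 ≈ 0.933200
step 4 [2y] zero: DF = P = 9247/10000 ≈ 0.924700
step 5 [2.5y] zero: DF = P = 4613/5000 ≈ 0.922600

1 1/2 9509/10000
2 1 4713/5000
3 3/2 2333/2500
4 2 9247/10000
5 5/2 4613/5000
DF(2.5y) = 4613/5000 ≈ 0.922600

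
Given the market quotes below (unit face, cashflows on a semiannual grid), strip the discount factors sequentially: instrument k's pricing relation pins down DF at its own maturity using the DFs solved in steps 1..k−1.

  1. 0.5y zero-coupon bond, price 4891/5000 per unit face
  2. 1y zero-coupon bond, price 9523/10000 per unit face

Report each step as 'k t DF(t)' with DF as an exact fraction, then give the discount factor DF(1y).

1 1/2 4891/5000
2 1 9523/10000
DF(1y) = 9523/10000 ≈ 0.952300

step 1 [0.5y] zero: DF = P = 4891/5000 ≈ 0.978200
step 2 [1y] zero: DF = P = 9523/10000 ≈ 0.952300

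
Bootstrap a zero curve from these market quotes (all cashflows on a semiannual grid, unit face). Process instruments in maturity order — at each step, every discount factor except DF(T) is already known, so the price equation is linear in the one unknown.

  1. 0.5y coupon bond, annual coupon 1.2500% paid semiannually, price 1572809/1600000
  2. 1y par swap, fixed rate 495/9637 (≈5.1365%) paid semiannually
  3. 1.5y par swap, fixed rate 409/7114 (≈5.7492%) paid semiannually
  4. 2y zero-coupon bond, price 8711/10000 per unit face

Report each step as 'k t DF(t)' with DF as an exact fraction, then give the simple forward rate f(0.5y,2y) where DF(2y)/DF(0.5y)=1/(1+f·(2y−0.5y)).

step 1 [0.5y] bond c/2=1/160: DF=(1572809/1600000 − 1/160·(0))/(1+1/160) = 9769/10000 ≈ 0.976900
step 2 [1y] swap r/2=495/19274: DF=(1 − 495/19274·(0.976900))/(1+495/19274) = 1901/2000 ≈ 0.950500
step 3 [1.5y] swap r/2=409/14228: DF=(1 − 409/14228·(0.976900+0.950500))/(1+409/14228) = 4591/5000 ≈ 0.918200
step 4 [2y] zero: DF = P = 8711/10000 ≈ 0.871100

1 1/2 9769/10000
2 1 1901/2000
3 3/2 4591/5000
4 2 8711/10000
f(0.5y,2y) = ((9769/10000)/(8711/10000) − 1)/(3/2) = 2116/26133 ≈ 8.0970%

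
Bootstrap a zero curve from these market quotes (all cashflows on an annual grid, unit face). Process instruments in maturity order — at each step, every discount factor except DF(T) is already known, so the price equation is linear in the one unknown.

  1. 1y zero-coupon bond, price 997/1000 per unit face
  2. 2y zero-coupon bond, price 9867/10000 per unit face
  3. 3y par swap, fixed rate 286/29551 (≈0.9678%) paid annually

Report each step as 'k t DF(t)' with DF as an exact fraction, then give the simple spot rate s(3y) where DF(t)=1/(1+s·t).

1 1 997/1000
2 2 9867/10000
3 3 4857/5000
s(3y) = (1/(4857/5000) − 1)/(3) = 143/14571 ≈ 0.9814%

step 1 [1y] zero: DF = P = 997/1000 ≈ 0.997000
step 2 [2y] zero: DF = P = 9867/10000 ≈ 0.986700
step 3 [3y] swap r/1=286/29551: DF=(1 − 286/29551·(0.997000+0.986700))/(1+286/29551) = 4857/5000 ≈ 0.971400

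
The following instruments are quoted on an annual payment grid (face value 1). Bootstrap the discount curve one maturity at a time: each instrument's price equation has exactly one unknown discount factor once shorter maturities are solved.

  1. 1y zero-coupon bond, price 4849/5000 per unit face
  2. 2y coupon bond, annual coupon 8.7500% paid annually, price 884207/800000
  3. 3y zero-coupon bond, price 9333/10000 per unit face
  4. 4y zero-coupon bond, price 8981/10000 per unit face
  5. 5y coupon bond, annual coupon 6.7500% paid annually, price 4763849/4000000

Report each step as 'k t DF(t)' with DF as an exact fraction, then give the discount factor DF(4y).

step 1 [1y] zero: DF = P = 4849/5000 ≈ 0.969800
step 2 [2y] bond c/1=7/80: DF=(884207/800000 − 7/80·(0.969800))/(1+7/80) = 9383/10000 ≈ 0.938300
step 3 [3y] zero: DF = P = 9333/10000 ≈ 0.933300
step 4 [4y] zero: DF = P = 8981/10000 ≈ 0.898100
step 5 [5y] bond c/1=27/400: DF=(4763849/4000000 − 27/400·(0.969800+0.938300+0.933300+0.898100))/(1+27/400) = 1099/1250 ≈ 0.879200

1 1 4849/5000
2 2 9383/10000
3 3 9333/10000
4 4 8981/10000
5 5 1099/1250
DF(4y) = 8981/10000 ≈ 0.898100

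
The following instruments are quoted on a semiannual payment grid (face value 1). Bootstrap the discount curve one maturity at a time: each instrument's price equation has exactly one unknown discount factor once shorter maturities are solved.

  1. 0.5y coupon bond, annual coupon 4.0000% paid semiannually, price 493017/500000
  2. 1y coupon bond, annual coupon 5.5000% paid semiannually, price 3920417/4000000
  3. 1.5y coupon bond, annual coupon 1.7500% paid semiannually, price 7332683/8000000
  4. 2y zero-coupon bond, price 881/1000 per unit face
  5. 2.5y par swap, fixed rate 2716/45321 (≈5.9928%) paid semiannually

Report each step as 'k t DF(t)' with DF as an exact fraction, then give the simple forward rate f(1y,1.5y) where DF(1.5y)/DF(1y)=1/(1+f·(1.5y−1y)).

step 1 [0.5y] bond c/2=1/50: DF=(493017/500000 − 1/50·(0))/(1+1/50) = 9667/10000 ≈ 0.966700
step 2 [1y] bond c/2=11/400: DF=(3920417/4000000 − 11/400·(0.966700))/(1+11/400) = 116/125 ≈ 0.928000
step 3 [1.5y] bond c/2=7/800: DF=(7332683/8000000 − 7/800·(0.966700+0.928000))/(1+7/800) = 4461/5000 ≈ 0.892200
step 4 [2y] zero: DF = P = 881/1000 ≈ 0.881000
step 5 [2.5y] swap r/2=1358/45321: DF=(1 − 1358/45321·(0.966700+0.928000+0.892200+0.881000))/(1+1358/45321) = 4321/5000 ≈ 0.864200

1 1/2 9667/10000
2 1 116/125
3 3/2 4461/5000
4 2 881/1000
5 5/2 4321/5000
f(1y,1.5y) = ((116/125)/(4461/5000) − 1)/(1/2) = 358/4461 ≈ 8.0251%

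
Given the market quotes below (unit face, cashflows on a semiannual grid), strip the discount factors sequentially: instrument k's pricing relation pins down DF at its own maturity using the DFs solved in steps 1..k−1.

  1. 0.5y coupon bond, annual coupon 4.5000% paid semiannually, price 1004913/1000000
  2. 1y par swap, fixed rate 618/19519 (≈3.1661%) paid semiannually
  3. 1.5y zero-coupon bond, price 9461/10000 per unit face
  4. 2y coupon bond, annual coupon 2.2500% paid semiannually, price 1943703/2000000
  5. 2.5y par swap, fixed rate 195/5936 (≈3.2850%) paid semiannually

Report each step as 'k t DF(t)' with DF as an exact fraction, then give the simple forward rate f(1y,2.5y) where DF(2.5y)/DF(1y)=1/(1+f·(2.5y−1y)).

step 1 [0.5y] bond c/2=9/400: DF=(1004913/1000000 − 9/400·(0))/(1+9/400) = 2457/2500 ≈ 0.982800
step 2 [1y] swap r/2=309/19519: DF=(1 − 309/19519·(0.982800))/(1+309/19519) = 9691/10000 ≈ 0.969100
step 3 [1.5y] zero: DF = P = 9461/10000 ≈ 0.946100
step 4 [2y] bond c/2=9/800: DF=(1943703/2000000 − 9/800·(0.982800+0.969100+0.946100))/(1+9/800) = 1161/1250 ≈ 0.928800
step 5 [2.5y] swap r/2=195/11872: DF=(1 − 195/11872·(0.982800+0.969100+0.946100+0.928800))/(1+195/11872) = 461/500 ≈ 0.922000

1 1/2 2457/2500
2 1 9691/10000
3 3/2 9461/10000
4 2 1161/1250
5 5/2 461/500
f(1y,2.5y) = ((9691/10000)/(461/500) − 1)/(3/2) = 157/4610 ≈ 3.4056%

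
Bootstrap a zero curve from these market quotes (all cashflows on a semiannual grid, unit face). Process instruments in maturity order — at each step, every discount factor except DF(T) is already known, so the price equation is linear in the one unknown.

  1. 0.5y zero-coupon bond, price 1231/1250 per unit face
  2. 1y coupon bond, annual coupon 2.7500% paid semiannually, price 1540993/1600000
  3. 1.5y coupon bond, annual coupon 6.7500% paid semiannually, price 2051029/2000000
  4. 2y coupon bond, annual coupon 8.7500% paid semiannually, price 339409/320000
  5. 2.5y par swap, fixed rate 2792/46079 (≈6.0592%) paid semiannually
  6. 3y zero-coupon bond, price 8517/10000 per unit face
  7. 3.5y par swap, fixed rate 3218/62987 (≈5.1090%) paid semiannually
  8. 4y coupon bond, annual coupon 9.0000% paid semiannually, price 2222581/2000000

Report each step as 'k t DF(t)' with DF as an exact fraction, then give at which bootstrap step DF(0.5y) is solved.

step 1 [0.5y] zero: DF = P = 1231/1250 ≈ 0.984800
step 2 [1y] bond c/2=11/800: DF=(1540993/1600000 − 11/800·(0.984800))/(1+11/800) = 9367/10000 ≈ 0.936700
step 3 [1.5y] bond c/2=27/800: DF=(2051029/2000000 − 27/800·(0.984800+0.936700))/(1+27/800) = 9293/10000 ≈ 0.929300
step 4 [2y] bond c/2=7/160: DF=(339409/320000 − 7/160·(0.984800+0.936700+0.929300))/(1+7/160) = 8967/10000 ≈ 0.896700
step 5 [2.5y] swap r/2=1396/46079: DF=(1 − 1396/46079·(0.984800+0.936700+0.929300+0.896700))/(1+1396/46079) = 2151/2500 ≈ 0.860400
step 6 [3y] zero: DF = P = 8517/10000 ≈ 0.851700
step 7 [3.5y] swap r/2=1609/62987: DF=(1 − 1609/62987·(0.984800+0.936700+0.929300+0.896700+0.860400+0.851700))/(1+1609/62987) = 8391/10000 ≈ 0.839100
step 8 [4y] bond c/2=9/200: DF=(2222581/2000000 − 9/200·(0.984800+0.936700+0.929300+0.896700+0.860400+0.851700+0.839100))/(1+9/200) = 3961/5000 ≈ 0.792200

1 1/2 1231/1250
2 1 9367/10000
3 3/2 9293/10000
4 2 8967/10000
5 5/2 2151/2500
6 3 8517/10000
7 7/2 8391/10000
8 4 3961/5000
DF(0.5y) is solved at step 1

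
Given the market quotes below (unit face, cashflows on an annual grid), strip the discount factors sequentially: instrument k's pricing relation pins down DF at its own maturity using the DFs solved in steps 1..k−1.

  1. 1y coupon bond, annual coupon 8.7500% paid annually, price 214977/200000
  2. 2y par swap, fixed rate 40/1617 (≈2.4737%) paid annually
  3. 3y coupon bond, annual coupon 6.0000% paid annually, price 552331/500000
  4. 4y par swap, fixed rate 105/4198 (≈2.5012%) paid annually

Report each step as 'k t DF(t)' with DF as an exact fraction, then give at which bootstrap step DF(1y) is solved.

1 1 2471/2500
2 2 119/125
3 3 9323/10000
4 4 1811/2000
DF(1y) is solved at step 1

step 1 [1y] bond c/1=7/80: DF=(214977/200000 − 7/80·(0))/(1+7/80) = 2471/2500 ≈ 0.988400
step 2 [2y] swap r/1=40/1617: DF=(1 − 40/1617·(0.988400))/(1+40/1617) = 119/125 ≈ 0.952000
step 3 [3y] bond c/1=3/50: DF=(552331/500000 − 3/50·(0.988400+0.952000))/(1+3/50) = 9323/10000 ≈ 0.932300
step 4 [4y] swap r/1=105/4198: DF=(1 − 105/4198·(0.988400+0.952000+0.932300))/(1+105/4198) = 1811/2000 ≈ 0.905500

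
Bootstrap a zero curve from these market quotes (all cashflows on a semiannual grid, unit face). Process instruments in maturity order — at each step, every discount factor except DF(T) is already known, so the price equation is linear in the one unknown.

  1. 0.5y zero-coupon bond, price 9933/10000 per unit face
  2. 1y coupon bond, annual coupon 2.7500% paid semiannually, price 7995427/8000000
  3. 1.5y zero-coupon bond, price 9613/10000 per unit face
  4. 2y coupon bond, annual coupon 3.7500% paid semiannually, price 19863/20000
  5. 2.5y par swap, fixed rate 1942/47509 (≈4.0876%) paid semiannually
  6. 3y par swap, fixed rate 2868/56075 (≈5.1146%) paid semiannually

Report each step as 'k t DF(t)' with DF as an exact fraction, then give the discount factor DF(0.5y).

1 1/2 9933/10000
2 1 2431/2500
3 3/2 9613/10000
4 2 921/1000
5 5/2 9029/10000
6 3 4283/5000
DF(0.5y) = 9933/10000 ≈ 0.993300

step 1 [0.5y] zero: DF = P = 9933/10000 ≈ 0.993300
step 2 [1y] bond c/2=11/800: DF=(7995427/8000000 − 11/800·(0.993300))/(1+11/800) = 2431/2500 ≈ 0.972400
step 3 [1.5y] zero: DF = P = 9613/10000 ≈ 0.961300
step 4 [2y] bond c/2=3/160: DF=(19863/20000 − 3/160·(0.993300+0.972400+0.961300))/(1+3/160) = 921/1000 ≈ 0.921000
step 5 [2.5y] swap r/2=971/47509: DF=(1 − 971/47509·(0.993300+0.972400+0.961300+0.921000))/(1+971/47509) = 9029/10000 ≈ 0.902900
step 6 [3y] swap r/2=1434/56075: DF=(1 − 1434/56075·(0.993300+0.972400+0.961300+0.921000+0.902900))/(1+1434/56075) = 4283/5000 ≈ 0.856600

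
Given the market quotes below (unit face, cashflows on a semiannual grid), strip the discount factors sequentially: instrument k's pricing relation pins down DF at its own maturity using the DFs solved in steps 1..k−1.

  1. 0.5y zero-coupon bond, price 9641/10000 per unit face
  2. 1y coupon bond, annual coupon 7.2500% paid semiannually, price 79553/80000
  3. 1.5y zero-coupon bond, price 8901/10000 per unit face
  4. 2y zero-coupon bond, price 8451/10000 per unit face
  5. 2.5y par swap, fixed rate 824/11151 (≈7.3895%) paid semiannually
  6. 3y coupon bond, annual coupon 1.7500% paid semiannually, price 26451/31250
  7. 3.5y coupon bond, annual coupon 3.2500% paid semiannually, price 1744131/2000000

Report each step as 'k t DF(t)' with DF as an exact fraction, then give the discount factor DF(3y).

step 1 [0.5y] zero: DF = P = 9641/10000 ≈ 0.964100
step 2 [1y] bond c/2=29/800: DF=(79553/80000 − 29/800·(0.964100))/(1+29/800) = 9259/10000 ≈ 0.925900
step 3 [1.5y] zero: DF = P = 8901/10000 ≈ 0.890100
step 4 [2y] zero: DF = P = 8451/10000 ≈ 0.845100
step 5 [2.5y] swap r/2=412/11151: DF=(1 − 412/11151·(0.964100+0.925900+0.890100+0.845100))/(1+412/11151) = 522/625 ≈ 0.835200
step 6 [3y] bond c/2=7/800: DF=(26451/31250 − 7/800·(0.964100+0.925900+0.890100+0.845100+0.835200))/(1+7/800) = 2001/2500 ≈ 0.800400
step 7 [3.5y] bond c/2=13/800: DF=(1744131/2000000 − 13/800·(0.964100+0.925900+0.890100+0.845100+0.835200+0.800400))/(1+13/800) = 387/500 ≈ 0.774000

1 1/2 9641/10000
2 1 9259/10000
3 3/2 8901/10000
4 2 8451/10000
5 5/2 522/625
6 3 2001/2500
7 7/2 387/500
DF(3y) = 2001/2500 ≈ 0.800400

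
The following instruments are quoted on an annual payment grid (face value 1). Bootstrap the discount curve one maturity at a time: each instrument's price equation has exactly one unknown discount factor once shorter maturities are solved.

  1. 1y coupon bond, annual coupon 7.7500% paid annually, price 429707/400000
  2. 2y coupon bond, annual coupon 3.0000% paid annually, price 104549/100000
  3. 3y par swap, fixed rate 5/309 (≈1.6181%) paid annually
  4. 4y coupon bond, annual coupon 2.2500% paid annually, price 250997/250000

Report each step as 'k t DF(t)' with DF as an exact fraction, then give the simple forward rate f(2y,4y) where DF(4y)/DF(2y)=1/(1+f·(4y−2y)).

1 1 997/1000
2 2 493/500
3 3 381/400
4 4 9173/10000
f(2y,4y) = ((493/500)/(9173/10000) − 1)/(2) = 687/18346 ≈ 3.7447%

step 1 [1y] bond c/1=31/400: DF=(429707/400000 − 31/400·(0))/(1+31/400) = 997/1000 ≈ 0.997000
step 2 [2y] bond c/1=3/100: DF=(104549/100000 − 3/100·(0.997000))/(1+3/100) = 493/500 ≈ 0.986000
step 3 [3y] swap r/1=5/309: DF=(1 − 5/309·(0.997000+0.986000))/(1+5/309) = 381/400 ≈ 0.952500
step 4 [4y] bond c/1=9/400: DF=(250997/250000 − 9/400·(0.997000+0.986000+0.952500))/(1+9/400) = 9173/10000 ≈ 0.917300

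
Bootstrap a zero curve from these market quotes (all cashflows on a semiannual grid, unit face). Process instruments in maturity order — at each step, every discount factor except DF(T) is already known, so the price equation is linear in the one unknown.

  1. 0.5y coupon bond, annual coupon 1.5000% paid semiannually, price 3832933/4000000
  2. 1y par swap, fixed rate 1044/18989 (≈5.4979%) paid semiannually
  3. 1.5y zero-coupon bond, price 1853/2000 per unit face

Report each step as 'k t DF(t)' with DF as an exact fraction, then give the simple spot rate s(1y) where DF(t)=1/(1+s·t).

1 1/2 9511/10000
2 1 4739/5000
3 3/2 1853/2000
s(1y) = (1/(4739/5000) − 1)/(1) = 261/4739 ≈ 5.5075%

step 1 [0.5y] bond c/2=3/400: DF=(3832933/4000000 − 3/400·(0))/(1+3/400) = 9511/10000 ≈ 0.951100
step 2 [1y] swap r/2=522/18989: DF=(1 − 522/18989·(0.951100))/(1+522/18989) = 4739/5000 ≈ 0.947800
step 3 [1.5y] zero: DF = P = 1853/2000 ≈ 0.926500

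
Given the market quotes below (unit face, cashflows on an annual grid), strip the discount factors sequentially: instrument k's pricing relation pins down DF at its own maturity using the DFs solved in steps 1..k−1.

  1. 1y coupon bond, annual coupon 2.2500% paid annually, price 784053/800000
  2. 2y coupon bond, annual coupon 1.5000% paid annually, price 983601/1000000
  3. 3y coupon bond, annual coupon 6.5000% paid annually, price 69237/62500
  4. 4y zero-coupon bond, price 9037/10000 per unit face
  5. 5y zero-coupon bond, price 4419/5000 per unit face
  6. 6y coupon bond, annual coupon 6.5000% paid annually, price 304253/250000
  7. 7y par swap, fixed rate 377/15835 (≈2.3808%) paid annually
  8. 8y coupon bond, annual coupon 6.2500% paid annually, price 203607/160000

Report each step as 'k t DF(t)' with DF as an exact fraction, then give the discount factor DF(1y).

1 1 1917/2000
2 2 9549/10000
3 3 4617/5000
4 4 9037/10000
5 5 4419/5000
6 6 1721/2000
7 7 2123/2500
8 8 8251/10000
DF(1y) = 1917/2000 ≈ 0.958500

step 1 [1y] bond c/1=9/400: DF=(784053/800000 − 9/400·(0))/(1+9/400) = 1917/2000 ≈ 0.958500
step 2 [2y] bond c/1=3/200: DF=(983601/1000000 − 3/200·(0.958500))/(1+3/200) = 9549/10000 ≈ 0.954900
step 3 [3y] bond c/1=13/200: DF=(69237/62500 − 13/200·(0.958500+0.954900))/(1+13/200) = 4617/5000 ≈ 0.923400
step 4 [4y] zero: DF = P = 9037/10000 ≈ 0.903700
step 5 [5y] zero: DF = P = 4419/5000 ≈ 0.883800
step 6 [6y] bond c/1=13/200: DF=(304253/250000 − 13/200·(0.958500+0.954900+0.923400+0.903700+0.883800))/(1+13/200) = 1721/2000 ≈ 0.860500
step 7 [7y] swap r/1=377/15835: DF=(1 − 377/15835·(0.958500+0.954900+0.923400+0.903700+0.883800+0.860500))/(1+377/15835) = 2123/2500 ≈ 0.849200
step 8 [8y] bond c/1=1/16: DF=(203607/160000 − 1/16·(0.958500+0.954900+0.923400+0.903700+0.883800+0.860500+0.849200))/(1+1/16) = 8251/10000 ≈ 0.825100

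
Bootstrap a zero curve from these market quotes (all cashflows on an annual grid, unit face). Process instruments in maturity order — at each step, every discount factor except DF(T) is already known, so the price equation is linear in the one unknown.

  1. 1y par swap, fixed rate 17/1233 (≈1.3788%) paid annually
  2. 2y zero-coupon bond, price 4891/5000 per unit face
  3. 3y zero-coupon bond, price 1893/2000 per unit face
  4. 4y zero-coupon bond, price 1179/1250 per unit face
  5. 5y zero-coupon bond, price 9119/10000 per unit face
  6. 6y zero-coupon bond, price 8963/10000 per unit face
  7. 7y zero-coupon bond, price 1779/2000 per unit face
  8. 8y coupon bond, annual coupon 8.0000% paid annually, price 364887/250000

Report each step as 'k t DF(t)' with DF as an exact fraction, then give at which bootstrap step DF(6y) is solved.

step 1 [1y] swap r/1=17/1233: DF=(1 − 17/1233·(0))/(1+17/1233) = 1233/1250 ≈ 0.986400
step 2 [2y] zero: DF = P = 4891/5000 ≈ 0.978200
step 3 [3y] zero: DF = P = 1893/2000 ≈ 0.946500
step 4 [4y] zero: DF = P = 1179/1250 ≈ 0.943200
step 5 [5y] zero: DF = P = 9119/10000 ≈ 0.911900
step 6 [6y] zero: DF = P = 8963/10000 ≈ 0.896300
step 7 [7y] zero: DF = P = 1779/2000 ≈ 0.889500
step 8 [8y] bond c/1=2/25: DF=(364887/250000 − 2/25·(0.986400+0.978200+0.946500+0.943200+0.911900+0.896300+0.889500))/(1+2/25) = 8661/10000 ≈ 0.866100

1 1 1233/1250
2 2 4891/5000
3 3 1893/2000
4 4 1179/1250
5 5 9119/10000
6 6 8963/10000
7 7 1779/2000
8 8 8661/10000
DF(6y) is solved at step 6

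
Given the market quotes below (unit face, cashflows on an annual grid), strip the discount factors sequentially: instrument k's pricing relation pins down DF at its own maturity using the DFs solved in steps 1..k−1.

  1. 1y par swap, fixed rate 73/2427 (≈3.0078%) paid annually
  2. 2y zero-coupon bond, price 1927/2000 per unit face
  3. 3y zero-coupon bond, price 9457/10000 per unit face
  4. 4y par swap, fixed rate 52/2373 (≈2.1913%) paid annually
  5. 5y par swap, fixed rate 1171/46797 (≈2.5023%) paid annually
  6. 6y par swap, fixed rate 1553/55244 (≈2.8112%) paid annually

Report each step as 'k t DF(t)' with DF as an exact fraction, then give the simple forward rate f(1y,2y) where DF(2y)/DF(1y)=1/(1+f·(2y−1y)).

1 1 2427/2500
2 2 1927/2000
3 3 9457/10000
4 4 573/625
5 5 8829/10000
6 6 8447/10000
f(1y,2y) = ((2427/2500)/(1927/2000) − 1)/(1) = 73/9635 ≈ 0.7577%

step 1 [1y] swap r/1=73/2427: DF=(1 − 73/2427·(0))/(1+73/2427) = 2427/2500 ≈ 0.970800
step 2 [2y] zero: DF = P = 1927/2000 ≈ 0.963500
step 3 [3y] zero: DF = P = 9457/10000 ≈ 0.945700
step 4 [4y] swap r/1=52/2373: DF=(1 − 52/2373·(0.970800+0.963500+0.945700))/(1+52/2373) = 573/625 ≈ 0.916800
step 5 [5y] swap r/1=1171/46797: DF=(1 − 1171/46797·(0.970800+0.963500+0.945700+0.916800))/(1+1171/46797) = 8829/10000 ≈ 0.882900
step 6 [6y] swap r/1=1553/55244: DF=(1 − 1553/55244·(0.970800+0.963500+0.945700+0.916800+0.882900))/(1+1553/55244) = 8447/10000 ≈ 0.844700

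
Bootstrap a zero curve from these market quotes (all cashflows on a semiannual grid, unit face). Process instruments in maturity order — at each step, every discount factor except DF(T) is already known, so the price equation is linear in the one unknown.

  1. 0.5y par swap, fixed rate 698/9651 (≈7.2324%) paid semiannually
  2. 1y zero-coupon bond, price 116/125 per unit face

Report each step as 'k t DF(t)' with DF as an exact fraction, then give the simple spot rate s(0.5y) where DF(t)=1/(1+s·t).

step 1 [0.5y] swap r/2=349/9651: DF=(1 − 349/9651·(0))/(1+349/9651) = 9651/10000 ≈ 0.965100
step 2 [1y] zero: DF = P = 116/125 ≈ 0.928000

1 1/2 9651/10000
2 1 116/125
s(0.5y) = (1/(9651/10000) − 1)/(1/2) = 698/9651 ≈ 7.2324%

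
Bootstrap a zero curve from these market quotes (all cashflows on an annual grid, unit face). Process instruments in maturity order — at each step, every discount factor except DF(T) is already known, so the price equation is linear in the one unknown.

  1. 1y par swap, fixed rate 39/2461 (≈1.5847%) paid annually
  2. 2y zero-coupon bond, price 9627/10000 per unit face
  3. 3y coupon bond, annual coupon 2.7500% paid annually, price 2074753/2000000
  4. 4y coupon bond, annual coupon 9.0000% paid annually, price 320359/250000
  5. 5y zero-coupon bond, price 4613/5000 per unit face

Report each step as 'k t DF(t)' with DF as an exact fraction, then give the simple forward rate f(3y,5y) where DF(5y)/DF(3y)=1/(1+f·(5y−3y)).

1 1 2461/2500
2 2 9627/10000
3 3 383/400
4 4 4679/5000
5 5 4613/5000
f(3y,5y) = ((383/400)/(4613/5000) − 1)/(2) = 349/18452 ≈ 1.8914%

step 1 [1y] swap r/1=39/2461: DF=(1 − 39/2461·(0))/(1+39/2461) = 2461/2500 ≈ 0.984400
step 2 [2y] zero: DF = P = 9627/10000 ≈ 0.962700
step 3 [3y] bond c/1=11/400: DF=(2074753/2000000 − 11/400·(0.984400+0.962700))/(1+11/400) = 383/400 ≈ 0.957500
step 4 [4y] bond c/1=9/100: DF=(320359/250000 − 9/100·(0.984400+0.962700+0.957500))/(1+9/100) = 4679/5000 ≈ 0.935800
step 5 [5y] zero: DF = P = 4613/5000 ≈ 0.922600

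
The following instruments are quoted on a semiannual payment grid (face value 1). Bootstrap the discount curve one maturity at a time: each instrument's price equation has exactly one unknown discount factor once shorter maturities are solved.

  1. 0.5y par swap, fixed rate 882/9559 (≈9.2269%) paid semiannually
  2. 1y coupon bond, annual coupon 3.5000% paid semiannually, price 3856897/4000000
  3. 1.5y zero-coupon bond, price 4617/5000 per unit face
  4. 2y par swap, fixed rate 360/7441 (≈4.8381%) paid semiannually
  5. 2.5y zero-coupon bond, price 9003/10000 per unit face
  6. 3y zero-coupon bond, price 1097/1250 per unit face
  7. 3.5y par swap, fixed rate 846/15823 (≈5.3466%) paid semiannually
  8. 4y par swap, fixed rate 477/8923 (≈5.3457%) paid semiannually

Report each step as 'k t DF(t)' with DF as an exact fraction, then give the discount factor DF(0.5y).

step 1 [0.5y] swap r/2=441/9559: DF=(1 − 441/9559·(0))/(1+441/9559) = 9559/10000 ≈ 0.955900
step 2 [1y] bond c/2=7/400: DF=(3856897/4000000 − 7/400·(0.955900))/(1+7/400) = 582/625 ≈ 0.931200
step 3 [1.5y] zero: DF = P = 4617/5000 ≈ 0.923400
step 4 [2y] swap r/2=180/7441: DF=(1 − 180/7441·(0.955900+0.931200+0.923400))/(1+180/7441) = 91/100 ≈ 0.910000
step 5 [2.5y] zero: DF = P = 9003/10000 ≈ 0.900300
step 6 [3y] zero: DF = P = 1097/1250 ≈ 0.877600
step 7 [3.5y] swap r/2=423/15823: DF=(1 − 423/15823·(0.955900+0.931200+0.923400+0.910000+0.900300+0.877600))/(1+423/15823) = 2077/2500 ≈ 0.830800
step 8 [4y] swap r/2=477/17846: DF=(1 − 477/17846·(0.955900+0.931200+0.923400+0.910000+0.900300+0.877600+0.830800))/(1+477/17846) = 2023/2500 ≈ 0.809200

1 1/2 9559/10000
2 1 582/625
3 3/2 4617/5000
4 2 91/100
5 5/2 9003/10000
6 3 1097/1250
7 7/2 2077/2500
8 4 2023/2500
DF(0.5y) = 9559/10000 ≈ 0.955900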